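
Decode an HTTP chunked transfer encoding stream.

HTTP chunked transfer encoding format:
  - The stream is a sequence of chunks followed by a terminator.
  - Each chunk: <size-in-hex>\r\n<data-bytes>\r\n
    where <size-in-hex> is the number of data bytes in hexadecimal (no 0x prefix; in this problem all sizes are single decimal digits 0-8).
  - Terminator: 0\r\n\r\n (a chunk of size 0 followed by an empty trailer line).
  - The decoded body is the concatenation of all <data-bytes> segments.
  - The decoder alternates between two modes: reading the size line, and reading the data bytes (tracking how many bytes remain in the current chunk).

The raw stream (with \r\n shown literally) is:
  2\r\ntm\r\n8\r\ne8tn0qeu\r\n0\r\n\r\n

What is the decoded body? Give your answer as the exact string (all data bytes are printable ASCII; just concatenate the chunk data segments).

Chunk 1: stream[0..1]='2' size=0x2=2, data at stream[3..5]='tm' -> body[0..2], body so far='tm'
Chunk 2: stream[7..8]='8' size=0x8=8, data at stream[10..18]='e8tn0qeu' -> body[2..10], body so far='tme8tn0qeu'
Chunk 3: stream[20..21]='0' size=0 (terminator). Final body='tme8tn0qeu' (10 bytes)

Answer: tme8tn0qeu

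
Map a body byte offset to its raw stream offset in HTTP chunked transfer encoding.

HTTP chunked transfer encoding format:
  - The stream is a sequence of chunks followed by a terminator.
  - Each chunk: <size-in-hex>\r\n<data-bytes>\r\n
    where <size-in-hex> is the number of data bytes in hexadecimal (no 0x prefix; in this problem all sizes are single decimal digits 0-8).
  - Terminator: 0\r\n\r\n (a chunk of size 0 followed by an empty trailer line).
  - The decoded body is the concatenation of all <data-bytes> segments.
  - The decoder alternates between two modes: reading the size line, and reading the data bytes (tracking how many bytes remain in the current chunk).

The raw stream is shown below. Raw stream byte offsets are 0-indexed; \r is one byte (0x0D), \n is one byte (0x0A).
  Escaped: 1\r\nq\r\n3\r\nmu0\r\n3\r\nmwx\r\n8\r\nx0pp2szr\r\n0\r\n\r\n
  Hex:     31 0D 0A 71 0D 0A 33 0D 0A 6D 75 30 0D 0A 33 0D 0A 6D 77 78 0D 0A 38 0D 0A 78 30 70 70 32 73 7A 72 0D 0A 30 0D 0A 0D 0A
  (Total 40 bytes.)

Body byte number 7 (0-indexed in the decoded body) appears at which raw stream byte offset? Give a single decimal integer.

Chunk 1: stream[0..1]='1' size=0x1=1, data at stream[3..4]='q' -> body[0..1], body so far='q'
Chunk 2: stream[6..7]='3' size=0x3=3, data at stream[9..12]='mu0' -> body[1..4], body so far='qmu0'
Chunk 3: stream[14..15]='3' size=0x3=3, data at stream[17..20]='mwx' -> body[4..7], body so far='qmu0mwx'
Chunk 4: stream[22..23]='8' size=0x8=8, data at stream[25..33]='x0pp2szr' -> body[7..15], body so far='qmu0mwxx0pp2szr'
Chunk 5: stream[35..36]='0' size=0 (terminator). Final body='qmu0mwxx0pp2szr' (15 bytes)
Body byte 7 at stream offset 25

Answer: 25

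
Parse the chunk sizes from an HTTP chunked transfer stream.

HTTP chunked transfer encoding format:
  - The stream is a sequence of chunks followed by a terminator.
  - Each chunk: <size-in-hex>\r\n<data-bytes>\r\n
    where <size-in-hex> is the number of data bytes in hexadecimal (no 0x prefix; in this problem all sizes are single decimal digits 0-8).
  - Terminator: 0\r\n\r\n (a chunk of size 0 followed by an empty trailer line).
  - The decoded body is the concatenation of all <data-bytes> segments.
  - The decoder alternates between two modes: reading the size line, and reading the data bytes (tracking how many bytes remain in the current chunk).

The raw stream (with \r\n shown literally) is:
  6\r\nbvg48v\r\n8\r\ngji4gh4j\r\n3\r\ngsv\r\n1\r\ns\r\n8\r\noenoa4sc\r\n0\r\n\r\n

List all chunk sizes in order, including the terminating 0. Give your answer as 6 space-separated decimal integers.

Chunk 1: stream[0..1]='6' size=0x6=6, data at stream[3..9]='bvg48v' -> body[0..6], body so far='bvg48v'
Chunk 2: stream[11..12]='8' size=0x8=8, data at stream[14..22]='gji4gh4j' -> body[6..14], body so far='bvg48vgji4gh4j'
Chunk 3: stream[24..25]='3' size=0x3=3, data at stream[27..30]='gsv' -> body[14..17], body so far='bvg48vgji4gh4jgsv'
Chunk 4: stream[32..33]='1' size=0x1=1, data at stream[35..36]='s' -> body[17..18], body so far='bvg48vgji4gh4jgsvs'
Chunk 5: stream[38..39]='8' size=0x8=8, data at stream[41..49]='oenoa4sc' -> body[18..26], body so far='bvg48vgji4gh4jgsvsoenoa4sc'
Chunk 6: stream[51..52]='0' size=0 (terminator). Final body='bvg48vgji4gh4jgsvsoenoa4sc' (26 bytes)

Answer: 6 8 3 1 8 0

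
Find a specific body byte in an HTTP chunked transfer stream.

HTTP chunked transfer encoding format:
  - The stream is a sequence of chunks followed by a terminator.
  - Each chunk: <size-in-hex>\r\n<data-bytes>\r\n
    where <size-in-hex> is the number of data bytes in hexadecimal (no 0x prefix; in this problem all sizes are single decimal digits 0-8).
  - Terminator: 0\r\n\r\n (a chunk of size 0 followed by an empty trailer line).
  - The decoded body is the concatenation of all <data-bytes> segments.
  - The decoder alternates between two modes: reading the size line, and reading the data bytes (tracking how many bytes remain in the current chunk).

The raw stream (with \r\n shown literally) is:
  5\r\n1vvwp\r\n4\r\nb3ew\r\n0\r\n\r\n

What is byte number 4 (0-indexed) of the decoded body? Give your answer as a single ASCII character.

Answer: p

Derivation:
Chunk 1: stream[0..1]='5' size=0x5=5, data at stream[3..8]='1vvwp' -> body[0..5], body so far='1vvwp'
Chunk 2: stream[10..11]='4' size=0x4=4, data at stream[13..17]='b3ew' -> body[5..9], body so far='1vvwpb3ew'
Chunk 3: stream[19..20]='0' size=0 (terminator). Final body='1vvwpb3ew' (9 bytes)
Body byte 4 = 'p'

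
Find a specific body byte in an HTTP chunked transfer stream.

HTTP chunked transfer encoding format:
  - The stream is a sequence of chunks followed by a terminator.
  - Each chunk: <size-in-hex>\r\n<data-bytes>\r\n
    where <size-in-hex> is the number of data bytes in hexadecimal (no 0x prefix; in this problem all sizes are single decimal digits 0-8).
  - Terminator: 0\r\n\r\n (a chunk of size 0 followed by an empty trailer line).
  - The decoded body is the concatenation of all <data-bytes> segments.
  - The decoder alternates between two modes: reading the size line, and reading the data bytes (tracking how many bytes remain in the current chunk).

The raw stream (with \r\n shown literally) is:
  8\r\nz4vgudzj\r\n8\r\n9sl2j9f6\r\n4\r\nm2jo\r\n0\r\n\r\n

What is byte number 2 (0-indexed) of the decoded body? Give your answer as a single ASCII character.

Answer: v

Derivation:
Chunk 1: stream[0..1]='8' size=0x8=8, data at stream[3..11]='z4vgudzj' -> body[0..8], body so far='z4vgudzj'
Chunk 2: stream[13..14]='8' size=0x8=8, data at stream[16..24]='9sl2j9f6' -> body[8..16], body so far='z4vgudzj9sl2j9f6'
Chunk 3: stream[26..27]='4' size=0x4=4, data at stream[29..33]='m2jo' -> body[16..20], body so far='z4vgudzj9sl2j9f6m2jo'
Chunk 4: stream[35..36]='0' size=0 (terminator). Final body='z4vgudzj9sl2j9f6m2jo' (20 bytes)
Body byte 2 = 'v'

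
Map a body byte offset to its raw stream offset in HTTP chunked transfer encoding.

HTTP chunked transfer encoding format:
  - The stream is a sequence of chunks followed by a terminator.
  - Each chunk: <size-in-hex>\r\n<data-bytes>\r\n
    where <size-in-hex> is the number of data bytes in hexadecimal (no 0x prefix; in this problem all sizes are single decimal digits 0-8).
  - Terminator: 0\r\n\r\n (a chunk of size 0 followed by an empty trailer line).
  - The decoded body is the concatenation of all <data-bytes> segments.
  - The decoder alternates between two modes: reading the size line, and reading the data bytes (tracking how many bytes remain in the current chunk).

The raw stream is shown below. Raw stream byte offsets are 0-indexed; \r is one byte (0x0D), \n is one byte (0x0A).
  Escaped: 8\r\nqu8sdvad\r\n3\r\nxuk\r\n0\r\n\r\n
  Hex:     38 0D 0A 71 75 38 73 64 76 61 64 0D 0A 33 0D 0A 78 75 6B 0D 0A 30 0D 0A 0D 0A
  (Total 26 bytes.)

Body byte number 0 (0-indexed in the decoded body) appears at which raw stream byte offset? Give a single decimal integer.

Answer: 3

Derivation:
Chunk 1: stream[0..1]='8' size=0x8=8, data at stream[3..11]='qu8sdvad' -> body[0..8], body so far='qu8sdvad'
Chunk 2: stream[13..14]='3' size=0x3=3, data at stream[16..19]='xuk' -> body[8..11], body so far='qu8sdvadxuk'
Chunk 3: stream[21..22]='0' size=0 (terminator). Final body='qu8sdvadxuk' (11 bytes)
Body byte 0 at stream offset 3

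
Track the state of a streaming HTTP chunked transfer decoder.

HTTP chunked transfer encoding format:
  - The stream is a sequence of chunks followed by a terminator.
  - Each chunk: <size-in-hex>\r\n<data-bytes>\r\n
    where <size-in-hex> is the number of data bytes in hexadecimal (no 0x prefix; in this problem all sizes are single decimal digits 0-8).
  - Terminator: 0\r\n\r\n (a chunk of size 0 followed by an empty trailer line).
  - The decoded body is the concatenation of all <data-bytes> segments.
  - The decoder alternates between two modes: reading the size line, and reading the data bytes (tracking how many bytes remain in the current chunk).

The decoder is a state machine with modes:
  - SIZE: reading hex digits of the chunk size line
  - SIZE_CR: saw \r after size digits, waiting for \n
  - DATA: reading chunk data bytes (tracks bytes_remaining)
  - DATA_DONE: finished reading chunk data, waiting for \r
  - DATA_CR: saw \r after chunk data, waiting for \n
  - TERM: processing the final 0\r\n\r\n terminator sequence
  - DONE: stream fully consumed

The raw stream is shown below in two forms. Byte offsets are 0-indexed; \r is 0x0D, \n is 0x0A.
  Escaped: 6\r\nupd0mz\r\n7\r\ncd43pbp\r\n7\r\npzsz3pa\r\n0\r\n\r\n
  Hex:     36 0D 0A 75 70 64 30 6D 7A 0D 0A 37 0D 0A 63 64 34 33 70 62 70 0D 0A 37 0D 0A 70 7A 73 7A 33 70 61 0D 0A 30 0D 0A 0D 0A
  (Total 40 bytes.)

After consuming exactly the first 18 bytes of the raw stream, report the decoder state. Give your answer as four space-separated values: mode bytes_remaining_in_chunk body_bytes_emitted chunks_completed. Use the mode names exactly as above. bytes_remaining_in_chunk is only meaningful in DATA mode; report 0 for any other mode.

Answer: DATA 3 10 1

Derivation:
Byte 0 = '6': mode=SIZE remaining=0 emitted=0 chunks_done=0
Byte 1 = 0x0D: mode=SIZE_CR remaining=0 emitted=0 chunks_done=0
Byte 2 = 0x0A: mode=DATA remaining=6 emitted=0 chunks_done=0
Byte 3 = 'u': mode=DATA remaining=5 emitted=1 chunks_done=0
Byte 4 = 'p': mode=DATA remaining=4 emitted=2 chunks_done=0
Byte 5 = 'd': mode=DATA remaining=3 emitted=3 chunks_done=0
Byte 6 = '0': mode=DATA remaining=2 emitted=4 chunks_done=0
Byte 7 = 'm': mode=DATA remaining=1 emitted=5 chunks_done=0
Byte 8 = 'z': mode=DATA_DONE remaining=0 emitted=6 chunks_done=0
Byte 9 = 0x0D: mode=DATA_CR remaining=0 emitted=6 chunks_done=0
Byte 10 = 0x0A: mode=SIZE remaining=0 emitted=6 chunks_done=1
Byte 11 = '7': mode=SIZE remaining=0 emitted=6 chunks_done=1
Byte 12 = 0x0D: mode=SIZE_CR remaining=0 emitted=6 chunks_done=1
Byte 13 = 0x0A: mode=DATA remaining=7 emitted=6 chunks_done=1
Byte 14 = 'c': mode=DATA remaining=6 emitted=7 chunks_done=1
Byte 15 = 'd': mode=DATA remaining=5 emitted=8 chunks_done=1
Byte 16 = '4': mode=DATA remaining=4 emitted=9 chunks_done=1
Byte 17 = '3': mode=DATA remaining=3 emitted=10 chunks_done=1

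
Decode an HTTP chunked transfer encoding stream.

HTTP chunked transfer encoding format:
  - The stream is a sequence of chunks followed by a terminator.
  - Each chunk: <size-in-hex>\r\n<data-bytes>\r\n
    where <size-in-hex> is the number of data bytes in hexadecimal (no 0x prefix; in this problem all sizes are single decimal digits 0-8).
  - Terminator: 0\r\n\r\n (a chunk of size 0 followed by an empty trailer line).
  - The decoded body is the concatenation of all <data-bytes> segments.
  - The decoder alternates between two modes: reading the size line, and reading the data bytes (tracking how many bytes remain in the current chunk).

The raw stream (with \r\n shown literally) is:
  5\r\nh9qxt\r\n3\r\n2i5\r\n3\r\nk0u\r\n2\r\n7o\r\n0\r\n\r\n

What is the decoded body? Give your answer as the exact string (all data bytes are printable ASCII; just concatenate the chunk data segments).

Answer: h9qxt2i5k0u7o

Derivation:
Chunk 1: stream[0..1]='5' size=0x5=5, data at stream[3..8]='h9qxt' -> body[0..5], body so far='h9qxt'
Chunk 2: stream[10..11]='3' size=0x3=3, data at stream[13..16]='2i5' -> body[5..8], body so far='h9qxt2i5'
Chunk 3: stream[18..19]='3' size=0x3=3, data at stream[21..24]='k0u' -> body[8..11], body so far='h9qxt2i5k0u'
Chunk 4: stream[26..27]='2' size=0x2=2, data at stream[29..31]='7o' -> body[11..13], body so far='h9qxt2i5k0u7o'
Chunk 5: stream[33..34]='0' size=0 (terminator). Final body='h9qxt2i5k0u7o' (13 bytes)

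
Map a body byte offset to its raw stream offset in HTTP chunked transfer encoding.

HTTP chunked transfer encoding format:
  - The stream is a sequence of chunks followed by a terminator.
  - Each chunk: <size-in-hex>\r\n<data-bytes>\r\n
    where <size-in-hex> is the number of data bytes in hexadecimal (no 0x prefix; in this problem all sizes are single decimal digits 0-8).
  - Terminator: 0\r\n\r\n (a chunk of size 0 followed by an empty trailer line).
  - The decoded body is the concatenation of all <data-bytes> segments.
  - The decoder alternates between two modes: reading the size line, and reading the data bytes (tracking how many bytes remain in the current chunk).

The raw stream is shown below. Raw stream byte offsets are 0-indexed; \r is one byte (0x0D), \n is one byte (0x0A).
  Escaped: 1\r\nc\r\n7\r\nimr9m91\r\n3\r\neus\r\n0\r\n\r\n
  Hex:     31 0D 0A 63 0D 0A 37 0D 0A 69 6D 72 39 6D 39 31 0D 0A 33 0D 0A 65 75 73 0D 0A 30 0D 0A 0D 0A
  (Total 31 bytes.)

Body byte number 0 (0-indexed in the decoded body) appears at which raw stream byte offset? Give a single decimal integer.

Chunk 1: stream[0..1]='1' size=0x1=1, data at stream[3..4]='c' -> body[0..1], body so far='c'
Chunk 2: stream[6..7]='7' size=0x7=7, data at stream[9..16]='imr9m91' -> body[1..8], body so far='cimr9m91'
Chunk 3: stream[18..19]='3' size=0x3=3, data at stream[21..24]='eus' -> body[8..11], body so far='cimr9m91eus'
Chunk 4: stream[26..27]='0' size=0 (terminator). Final body='cimr9m91eus' (11 bytes)
Body byte 0 at stream offset 3

Answer: 3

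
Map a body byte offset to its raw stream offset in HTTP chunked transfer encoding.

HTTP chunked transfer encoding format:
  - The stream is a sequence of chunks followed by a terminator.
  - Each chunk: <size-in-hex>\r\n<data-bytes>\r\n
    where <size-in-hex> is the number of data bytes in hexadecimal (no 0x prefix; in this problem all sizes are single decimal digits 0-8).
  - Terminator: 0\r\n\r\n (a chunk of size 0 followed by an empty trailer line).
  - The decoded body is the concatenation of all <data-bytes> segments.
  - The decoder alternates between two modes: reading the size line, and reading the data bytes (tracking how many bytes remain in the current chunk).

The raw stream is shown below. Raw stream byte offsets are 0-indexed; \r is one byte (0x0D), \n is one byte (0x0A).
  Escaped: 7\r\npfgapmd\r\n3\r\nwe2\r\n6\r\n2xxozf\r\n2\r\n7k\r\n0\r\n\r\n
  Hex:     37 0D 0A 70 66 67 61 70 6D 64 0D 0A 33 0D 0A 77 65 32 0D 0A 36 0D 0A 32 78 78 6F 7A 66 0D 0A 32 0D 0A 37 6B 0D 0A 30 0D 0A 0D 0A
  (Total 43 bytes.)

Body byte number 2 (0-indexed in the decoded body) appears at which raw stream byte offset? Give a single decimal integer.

Answer: 5

Derivation:
Chunk 1: stream[0..1]='7' size=0x7=7, data at stream[3..10]='pfgapmd' -> body[0..7], body so far='pfgapmd'
Chunk 2: stream[12..13]='3' size=0x3=3, data at stream[15..18]='we2' -> body[7..10], body so far='pfgapmdwe2'
Chunk 3: stream[20..21]='6' size=0x6=6, data at stream[23..29]='2xxozf' -> body[10..16], body so far='pfgapmdwe22xxozf'
Chunk 4: stream[31..32]='2' size=0x2=2, data at stream[34..36]='7k' -> body[16..18], body so far='pfgapmdwe22xxozf7k'
Chunk 5: stream[38..39]='0' size=0 (terminator). Final body='pfgapmdwe22xxozf7k' (18 bytes)
Body byte 2 at stream offset 5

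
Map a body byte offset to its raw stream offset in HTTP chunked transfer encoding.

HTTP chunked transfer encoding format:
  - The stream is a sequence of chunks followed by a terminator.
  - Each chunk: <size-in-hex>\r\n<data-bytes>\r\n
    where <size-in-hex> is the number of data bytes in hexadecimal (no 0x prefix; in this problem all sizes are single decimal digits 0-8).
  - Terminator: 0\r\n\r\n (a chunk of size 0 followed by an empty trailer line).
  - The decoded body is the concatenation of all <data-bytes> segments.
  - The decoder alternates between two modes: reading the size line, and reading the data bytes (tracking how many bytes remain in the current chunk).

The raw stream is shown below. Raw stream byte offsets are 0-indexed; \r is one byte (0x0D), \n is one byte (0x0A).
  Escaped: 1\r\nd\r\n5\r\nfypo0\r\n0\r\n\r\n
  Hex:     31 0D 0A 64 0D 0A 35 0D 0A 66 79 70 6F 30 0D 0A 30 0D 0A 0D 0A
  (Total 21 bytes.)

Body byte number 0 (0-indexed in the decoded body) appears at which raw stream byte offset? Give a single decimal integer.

Chunk 1: stream[0..1]='1' size=0x1=1, data at stream[3..4]='d' -> body[0..1], body so far='d'
Chunk 2: stream[6..7]='5' size=0x5=5, data at stream[9..14]='fypo0' -> body[1..6], body so far='dfypo0'
Chunk 3: stream[16..17]='0' size=0 (terminator). Final body='dfypo0' (6 bytes)
Body byte 0 at stream offset 3

Answer: 3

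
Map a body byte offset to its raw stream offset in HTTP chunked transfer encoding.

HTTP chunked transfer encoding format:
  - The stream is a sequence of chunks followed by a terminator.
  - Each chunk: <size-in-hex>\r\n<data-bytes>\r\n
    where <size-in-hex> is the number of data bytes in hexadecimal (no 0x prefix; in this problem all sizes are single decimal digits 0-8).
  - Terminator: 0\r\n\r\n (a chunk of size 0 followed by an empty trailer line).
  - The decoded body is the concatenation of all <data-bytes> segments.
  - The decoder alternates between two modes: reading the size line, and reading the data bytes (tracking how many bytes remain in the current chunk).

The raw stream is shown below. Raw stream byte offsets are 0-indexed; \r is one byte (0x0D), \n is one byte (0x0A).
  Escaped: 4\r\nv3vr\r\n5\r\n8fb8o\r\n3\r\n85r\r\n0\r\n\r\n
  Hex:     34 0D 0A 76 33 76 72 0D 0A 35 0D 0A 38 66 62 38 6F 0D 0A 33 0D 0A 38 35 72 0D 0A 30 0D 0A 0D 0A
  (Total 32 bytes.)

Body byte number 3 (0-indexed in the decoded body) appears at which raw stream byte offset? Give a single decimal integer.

Chunk 1: stream[0..1]='4' size=0x4=4, data at stream[3..7]='v3vr' -> body[0..4], body so far='v3vr'
Chunk 2: stream[9..10]='5' size=0x5=5, data at stream[12..17]='8fb8o' -> body[4..9], body so far='v3vr8fb8o'
Chunk 3: stream[19..20]='3' size=0x3=3, data at stream[22..25]='85r' -> body[9..12], body so far='v3vr8fb8o85r'
Chunk 4: stream[27..28]='0' size=0 (terminator). Final body='v3vr8fb8o85r' (12 bytes)
Body byte 3 at stream offset 6

Answer: 6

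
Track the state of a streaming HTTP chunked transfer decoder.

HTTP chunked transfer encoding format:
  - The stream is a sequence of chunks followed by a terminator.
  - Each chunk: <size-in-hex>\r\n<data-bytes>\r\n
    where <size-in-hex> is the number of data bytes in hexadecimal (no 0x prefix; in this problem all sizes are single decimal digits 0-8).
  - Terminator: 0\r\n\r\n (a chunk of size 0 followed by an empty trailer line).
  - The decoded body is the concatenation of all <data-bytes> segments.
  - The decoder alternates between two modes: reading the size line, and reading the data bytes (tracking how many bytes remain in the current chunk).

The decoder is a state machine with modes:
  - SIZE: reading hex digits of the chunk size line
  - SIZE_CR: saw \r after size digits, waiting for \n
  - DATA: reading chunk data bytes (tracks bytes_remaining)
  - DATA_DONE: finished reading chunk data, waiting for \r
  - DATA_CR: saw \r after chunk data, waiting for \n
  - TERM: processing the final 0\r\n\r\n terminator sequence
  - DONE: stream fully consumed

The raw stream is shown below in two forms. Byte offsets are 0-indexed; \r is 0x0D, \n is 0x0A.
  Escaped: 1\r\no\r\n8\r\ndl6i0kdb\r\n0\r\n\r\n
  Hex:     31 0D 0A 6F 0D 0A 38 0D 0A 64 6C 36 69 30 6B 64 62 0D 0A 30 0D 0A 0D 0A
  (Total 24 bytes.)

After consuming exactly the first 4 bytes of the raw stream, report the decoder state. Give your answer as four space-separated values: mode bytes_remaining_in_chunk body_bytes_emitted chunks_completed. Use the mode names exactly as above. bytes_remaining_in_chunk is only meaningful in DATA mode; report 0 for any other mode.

Answer: DATA_DONE 0 1 0

Derivation:
Byte 0 = '1': mode=SIZE remaining=0 emitted=0 chunks_done=0
Byte 1 = 0x0D: mode=SIZE_CR remaining=0 emitted=0 chunks_done=0
Byte 2 = 0x0A: mode=DATA remaining=1 emitted=0 chunks_done=0
Byte 3 = 'o': mode=DATA_DONE remaining=0 emitted=1 chunks_done=0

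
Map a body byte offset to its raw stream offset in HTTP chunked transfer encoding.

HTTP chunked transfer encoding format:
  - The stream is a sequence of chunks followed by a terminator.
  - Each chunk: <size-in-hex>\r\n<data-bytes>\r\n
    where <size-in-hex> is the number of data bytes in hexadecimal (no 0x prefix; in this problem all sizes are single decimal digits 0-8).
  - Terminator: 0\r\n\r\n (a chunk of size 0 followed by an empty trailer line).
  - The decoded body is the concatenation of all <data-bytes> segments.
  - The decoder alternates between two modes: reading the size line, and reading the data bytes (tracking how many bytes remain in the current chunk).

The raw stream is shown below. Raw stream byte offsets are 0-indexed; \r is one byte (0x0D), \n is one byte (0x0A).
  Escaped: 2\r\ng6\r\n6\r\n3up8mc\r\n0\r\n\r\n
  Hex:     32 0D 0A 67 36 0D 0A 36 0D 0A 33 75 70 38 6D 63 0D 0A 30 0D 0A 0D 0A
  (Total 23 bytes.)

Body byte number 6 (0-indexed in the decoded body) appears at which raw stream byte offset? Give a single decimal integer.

Chunk 1: stream[0..1]='2' size=0x2=2, data at stream[3..5]='g6' -> body[0..2], body so far='g6'
Chunk 2: stream[7..8]='6' size=0x6=6, data at stream[10..16]='3up8mc' -> body[2..8], body so far='g63up8mc'
Chunk 3: stream[18..19]='0' size=0 (terminator). Final body='g63up8mc' (8 bytes)
Body byte 6 at stream offset 14

Answer: 14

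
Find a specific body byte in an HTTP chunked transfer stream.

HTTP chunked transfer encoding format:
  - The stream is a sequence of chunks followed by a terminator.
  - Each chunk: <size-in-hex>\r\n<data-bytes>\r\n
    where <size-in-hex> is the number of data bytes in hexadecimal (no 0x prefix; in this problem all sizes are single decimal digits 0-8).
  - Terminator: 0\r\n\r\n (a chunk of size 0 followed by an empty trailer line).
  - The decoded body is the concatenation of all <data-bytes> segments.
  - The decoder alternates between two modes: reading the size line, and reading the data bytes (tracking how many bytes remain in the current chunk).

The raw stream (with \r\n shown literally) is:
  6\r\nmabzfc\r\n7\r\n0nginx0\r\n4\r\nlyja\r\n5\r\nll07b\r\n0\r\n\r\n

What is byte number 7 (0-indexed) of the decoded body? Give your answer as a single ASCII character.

Answer: n

Derivation:
Chunk 1: stream[0..1]='6' size=0x6=6, data at stream[3..9]='mabzfc' -> body[0..6], body so far='mabzfc'
Chunk 2: stream[11..12]='7' size=0x7=7, data at stream[14..21]='0nginx0' -> body[6..13], body so far='mabzfc0nginx0'
Chunk 3: stream[23..24]='4' size=0x4=4, data at stream[26..30]='lyja' -> body[13..17], body so far='mabzfc0nginx0lyja'
Chunk 4: stream[32..33]='5' size=0x5=5, data at stream[35..40]='ll07b' -> body[17..22], body so far='mabzfc0nginx0lyjall07b'
Chunk 5: stream[42..43]='0' size=0 (terminator). Final body='mabzfc0nginx0lyjall07b' (22 bytes)
Body byte 7 = 'n'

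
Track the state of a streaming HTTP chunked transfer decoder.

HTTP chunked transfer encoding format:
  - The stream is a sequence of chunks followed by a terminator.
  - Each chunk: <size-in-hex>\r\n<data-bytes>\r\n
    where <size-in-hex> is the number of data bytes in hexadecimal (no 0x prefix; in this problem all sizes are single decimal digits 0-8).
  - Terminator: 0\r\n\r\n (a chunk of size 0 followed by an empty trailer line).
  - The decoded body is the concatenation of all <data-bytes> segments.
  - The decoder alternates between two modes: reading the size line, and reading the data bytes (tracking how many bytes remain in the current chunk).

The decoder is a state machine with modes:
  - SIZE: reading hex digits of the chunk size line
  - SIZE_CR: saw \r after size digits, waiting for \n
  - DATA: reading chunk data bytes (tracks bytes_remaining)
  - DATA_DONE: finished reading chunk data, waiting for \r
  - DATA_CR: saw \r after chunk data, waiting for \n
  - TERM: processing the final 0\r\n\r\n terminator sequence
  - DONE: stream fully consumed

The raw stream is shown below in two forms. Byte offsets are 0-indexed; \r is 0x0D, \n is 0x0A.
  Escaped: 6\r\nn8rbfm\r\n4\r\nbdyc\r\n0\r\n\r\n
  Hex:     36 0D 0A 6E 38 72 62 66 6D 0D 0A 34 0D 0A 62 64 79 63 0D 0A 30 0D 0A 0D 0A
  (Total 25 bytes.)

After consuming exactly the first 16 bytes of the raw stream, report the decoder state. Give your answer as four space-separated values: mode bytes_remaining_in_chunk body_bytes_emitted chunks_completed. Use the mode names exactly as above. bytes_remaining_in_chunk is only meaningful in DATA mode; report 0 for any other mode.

Answer: DATA 2 8 1

Derivation:
Byte 0 = '6': mode=SIZE remaining=0 emitted=0 chunks_done=0
Byte 1 = 0x0D: mode=SIZE_CR remaining=0 emitted=0 chunks_done=0
Byte 2 = 0x0A: mode=DATA remaining=6 emitted=0 chunks_done=0
Byte 3 = 'n': mode=DATA remaining=5 emitted=1 chunks_done=0
Byte 4 = '8': mode=DATA remaining=4 emitted=2 chunks_done=0
Byte 5 = 'r': mode=DATA remaining=3 emitted=3 chunks_done=0
Byte 6 = 'b': mode=DATA remaining=2 emitted=4 chunks_done=0
Byte 7 = 'f': mode=DATA remaining=1 emitted=5 chunks_done=0
Byte 8 = 'm': mode=DATA_DONE remaining=0 emitted=6 chunks_done=0
Byte 9 = 0x0D: mode=DATA_CR remaining=0 emitted=6 chunks_done=0
Byte 10 = 0x0A: mode=SIZE remaining=0 emitted=6 chunks_done=1
Byte 11 = '4': mode=SIZE remaining=0 emitted=6 chunks_done=1
Byte 12 = 0x0D: mode=SIZE_CR remaining=0 emitted=6 chunks_done=1
Byte 13 = 0x0A: mode=DATA remaining=4 emitted=6 chunks_done=1
Byte 14 = 'b': mode=DATA remaining=3 emitted=7 chunks_done=1
Byte 15 = 'd': mode=DATA remaining=2 emitted=8 chunks_done=1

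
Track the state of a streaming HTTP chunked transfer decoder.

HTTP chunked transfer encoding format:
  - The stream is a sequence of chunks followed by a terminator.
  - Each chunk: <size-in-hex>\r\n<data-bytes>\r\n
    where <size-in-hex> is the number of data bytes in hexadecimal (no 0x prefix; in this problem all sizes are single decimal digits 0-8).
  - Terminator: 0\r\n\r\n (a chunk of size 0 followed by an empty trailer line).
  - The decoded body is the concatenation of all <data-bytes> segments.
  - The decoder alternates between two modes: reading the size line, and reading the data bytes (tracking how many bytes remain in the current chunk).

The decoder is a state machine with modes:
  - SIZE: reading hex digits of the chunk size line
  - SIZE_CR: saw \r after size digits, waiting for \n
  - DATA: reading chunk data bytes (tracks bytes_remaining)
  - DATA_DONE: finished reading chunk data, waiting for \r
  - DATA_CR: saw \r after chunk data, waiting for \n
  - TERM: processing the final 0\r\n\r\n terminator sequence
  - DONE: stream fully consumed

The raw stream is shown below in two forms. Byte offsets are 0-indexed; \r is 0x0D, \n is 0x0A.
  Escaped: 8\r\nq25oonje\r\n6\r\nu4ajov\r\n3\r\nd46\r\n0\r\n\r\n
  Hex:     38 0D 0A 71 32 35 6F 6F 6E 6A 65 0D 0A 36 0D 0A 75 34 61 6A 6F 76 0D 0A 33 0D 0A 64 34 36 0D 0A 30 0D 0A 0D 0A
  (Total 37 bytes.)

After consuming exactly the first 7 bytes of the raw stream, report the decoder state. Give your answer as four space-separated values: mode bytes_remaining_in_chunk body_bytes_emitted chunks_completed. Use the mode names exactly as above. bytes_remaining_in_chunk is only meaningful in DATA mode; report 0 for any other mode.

Byte 0 = '8': mode=SIZE remaining=0 emitted=0 chunks_done=0
Byte 1 = 0x0D: mode=SIZE_CR remaining=0 emitted=0 chunks_done=0
Byte 2 = 0x0A: mode=DATA remaining=8 emitted=0 chunks_done=0
Byte 3 = 'q': mode=DATA remaining=7 emitted=1 chunks_done=0
Byte 4 = '2': mode=DATA remaining=6 emitted=2 chunks_done=0
Byte 5 = '5': mode=DATA remaining=5 emitted=3 chunks_done=0
Byte 6 = 'o': mode=DATA remaining=4 emitted=4 chunks_done=0

Answer: DATA 4 4 0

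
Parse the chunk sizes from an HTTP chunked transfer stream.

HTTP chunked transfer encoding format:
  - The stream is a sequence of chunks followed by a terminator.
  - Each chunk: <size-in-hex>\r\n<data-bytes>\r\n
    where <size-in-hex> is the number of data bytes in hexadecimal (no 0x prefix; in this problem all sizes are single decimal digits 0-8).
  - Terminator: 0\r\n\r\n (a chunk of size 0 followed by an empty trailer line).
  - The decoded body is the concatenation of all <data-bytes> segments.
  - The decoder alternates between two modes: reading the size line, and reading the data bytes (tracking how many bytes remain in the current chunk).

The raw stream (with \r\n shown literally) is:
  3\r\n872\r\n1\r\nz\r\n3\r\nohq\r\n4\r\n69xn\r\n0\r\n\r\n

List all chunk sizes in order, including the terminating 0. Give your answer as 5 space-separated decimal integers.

Chunk 1: stream[0..1]='3' size=0x3=3, data at stream[3..6]='872' -> body[0..3], body so far='872'
Chunk 2: stream[8..9]='1' size=0x1=1, data at stream[11..12]='z' -> body[3..4], body so far='872z'
Chunk 3: stream[14..15]='3' size=0x3=3, data at stream[17..20]='ohq' -> body[4..7], body so far='872zohq'
Chunk 4: stream[22..23]='4' size=0x4=4, data at stream[25..29]='69xn' -> body[7..11], body so far='872zohq69xn'
Chunk 5: stream[31..32]='0' size=0 (terminator). Final body='872zohq69xn' (11 bytes)

Answer: 3 1 3 4 0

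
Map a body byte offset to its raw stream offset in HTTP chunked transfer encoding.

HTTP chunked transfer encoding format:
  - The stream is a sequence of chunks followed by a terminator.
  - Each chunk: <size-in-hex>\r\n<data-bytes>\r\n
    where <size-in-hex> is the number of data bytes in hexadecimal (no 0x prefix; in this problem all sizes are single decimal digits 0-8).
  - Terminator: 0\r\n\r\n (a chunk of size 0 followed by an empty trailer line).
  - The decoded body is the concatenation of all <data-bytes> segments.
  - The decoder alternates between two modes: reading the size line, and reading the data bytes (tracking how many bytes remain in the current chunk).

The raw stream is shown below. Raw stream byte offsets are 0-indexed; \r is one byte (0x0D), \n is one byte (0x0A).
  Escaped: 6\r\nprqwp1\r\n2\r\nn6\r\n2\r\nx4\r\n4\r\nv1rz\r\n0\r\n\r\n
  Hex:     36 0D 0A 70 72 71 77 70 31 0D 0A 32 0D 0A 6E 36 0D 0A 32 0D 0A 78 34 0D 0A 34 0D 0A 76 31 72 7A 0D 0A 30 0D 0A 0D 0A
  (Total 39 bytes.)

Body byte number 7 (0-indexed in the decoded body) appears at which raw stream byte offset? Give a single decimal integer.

Chunk 1: stream[0..1]='6' size=0x6=6, data at stream[3..9]='prqwp1' -> body[0..6], body so far='prqwp1'
Chunk 2: stream[11..12]='2' size=0x2=2, data at stream[14..16]='n6' -> body[6..8], body so far='prqwp1n6'
Chunk 3: stream[18..19]='2' size=0x2=2, data at stream[21..23]='x4' -> body[8..10], body so far='prqwp1n6x4'
Chunk 4: stream[25..26]='4' size=0x4=4, data at stream[28..32]='v1rz' -> body[10..14], body so far='prqwp1n6x4v1rz'
Chunk 5: stream[34..35]='0' size=0 (terminator). Final body='prqwp1n6x4v1rz' (14 bytes)
Body byte 7 at stream offset 15

Answer: 15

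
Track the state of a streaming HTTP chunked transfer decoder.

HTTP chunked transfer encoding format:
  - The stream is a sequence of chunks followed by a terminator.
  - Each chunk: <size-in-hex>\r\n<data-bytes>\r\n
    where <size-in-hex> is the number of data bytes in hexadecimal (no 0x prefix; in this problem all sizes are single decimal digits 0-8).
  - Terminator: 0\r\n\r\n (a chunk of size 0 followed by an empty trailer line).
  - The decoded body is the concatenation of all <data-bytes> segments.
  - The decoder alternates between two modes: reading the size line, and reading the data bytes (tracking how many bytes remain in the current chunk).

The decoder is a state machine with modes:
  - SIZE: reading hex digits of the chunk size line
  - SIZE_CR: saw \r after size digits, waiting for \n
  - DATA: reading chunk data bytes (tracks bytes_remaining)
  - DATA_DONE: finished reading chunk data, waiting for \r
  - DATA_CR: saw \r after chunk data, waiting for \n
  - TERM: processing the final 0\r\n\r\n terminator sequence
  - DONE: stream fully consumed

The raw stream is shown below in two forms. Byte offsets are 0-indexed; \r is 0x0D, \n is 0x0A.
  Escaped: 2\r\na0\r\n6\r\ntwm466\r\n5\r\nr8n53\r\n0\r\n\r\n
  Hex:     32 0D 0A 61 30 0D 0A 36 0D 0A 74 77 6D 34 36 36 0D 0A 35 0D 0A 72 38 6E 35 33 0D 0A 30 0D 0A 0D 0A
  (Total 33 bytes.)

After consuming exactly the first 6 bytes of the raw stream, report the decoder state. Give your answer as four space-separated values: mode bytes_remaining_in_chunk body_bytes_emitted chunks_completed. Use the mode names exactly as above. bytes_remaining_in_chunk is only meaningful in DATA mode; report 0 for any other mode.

Byte 0 = '2': mode=SIZE remaining=0 emitted=0 chunks_done=0
Byte 1 = 0x0D: mode=SIZE_CR remaining=0 emitted=0 chunks_done=0
Byte 2 = 0x0A: mode=DATA remaining=2 emitted=0 chunks_done=0
Byte 3 = 'a': mode=DATA remaining=1 emitted=1 chunks_done=0
Byte 4 = '0': mode=DATA_DONE remaining=0 emitted=2 chunks_done=0
Byte 5 = 0x0D: mode=DATA_CR remaining=0 emitted=2 chunks_done=0

Answer: DATA_CR 0 2 0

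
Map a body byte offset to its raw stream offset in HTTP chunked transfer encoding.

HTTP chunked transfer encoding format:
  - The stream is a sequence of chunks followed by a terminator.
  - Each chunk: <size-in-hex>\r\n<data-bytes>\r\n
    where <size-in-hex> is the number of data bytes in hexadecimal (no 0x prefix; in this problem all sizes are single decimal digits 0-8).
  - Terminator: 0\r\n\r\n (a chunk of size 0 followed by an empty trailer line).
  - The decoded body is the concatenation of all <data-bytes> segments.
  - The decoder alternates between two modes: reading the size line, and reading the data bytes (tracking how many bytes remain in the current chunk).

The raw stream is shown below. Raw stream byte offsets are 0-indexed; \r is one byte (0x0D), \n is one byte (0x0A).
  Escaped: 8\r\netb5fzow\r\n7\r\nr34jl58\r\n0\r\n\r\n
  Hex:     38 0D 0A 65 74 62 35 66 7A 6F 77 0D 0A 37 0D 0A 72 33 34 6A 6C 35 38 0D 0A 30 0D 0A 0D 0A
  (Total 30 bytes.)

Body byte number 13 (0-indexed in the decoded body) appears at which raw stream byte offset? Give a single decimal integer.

Chunk 1: stream[0..1]='8' size=0x8=8, data at stream[3..11]='etb5fzow' -> body[0..8], body so far='etb5fzow'
Chunk 2: stream[13..14]='7' size=0x7=7, data at stream[16..23]='r34jl58' -> body[8..15], body so far='etb5fzowr34jl58'
Chunk 3: stream[25..26]='0' size=0 (terminator). Final body='etb5fzowr34jl58' (15 bytes)
Body byte 13 at stream offset 21

Answer: 21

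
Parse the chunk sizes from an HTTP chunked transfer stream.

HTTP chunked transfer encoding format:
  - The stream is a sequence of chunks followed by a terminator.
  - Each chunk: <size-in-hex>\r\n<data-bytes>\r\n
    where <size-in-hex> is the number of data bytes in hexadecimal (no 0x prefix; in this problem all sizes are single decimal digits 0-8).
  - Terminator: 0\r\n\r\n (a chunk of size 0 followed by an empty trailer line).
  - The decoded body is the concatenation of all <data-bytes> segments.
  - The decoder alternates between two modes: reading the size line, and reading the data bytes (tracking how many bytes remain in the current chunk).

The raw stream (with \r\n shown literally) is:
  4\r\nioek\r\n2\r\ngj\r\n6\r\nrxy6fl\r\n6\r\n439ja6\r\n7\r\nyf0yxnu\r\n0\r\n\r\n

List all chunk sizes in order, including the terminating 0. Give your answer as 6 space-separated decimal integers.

Answer: 4 2 6 6 7 0

Derivation:
Chunk 1: stream[0..1]='4' size=0x4=4, data at stream[3..7]='ioek' -> body[0..4], body so far='ioek'
Chunk 2: stream[9..10]='2' size=0x2=2, data at stream[12..14]='gj' -> body[4..6], body so far='ioekgj'
Chunk 3: stream[16..17]='6' size=0x6=6, data at stream[19..25]='rxy6fl' -> body[6..12], body so far='ioekgjrxy6fl'
Chunk 4: stream[27..28]='6' size=0x6=6, data at stream[30..36]='439ja6' -> body[12..18], body so far='ioekgjrxy6fl439ja6'
Chunk 5: stream[38..39]='7' size=0x7=7, data at stream[41..48]='yf0yxnu' -> body[18..25], body so far='ioekgjrxy6fl439ja6yf0yxnu'
Chunk 6: stream[50..51]='0' size=0 (terminator). Final body='ioekgjrxy6fl439ja6yf0yxnu' (25 bytes)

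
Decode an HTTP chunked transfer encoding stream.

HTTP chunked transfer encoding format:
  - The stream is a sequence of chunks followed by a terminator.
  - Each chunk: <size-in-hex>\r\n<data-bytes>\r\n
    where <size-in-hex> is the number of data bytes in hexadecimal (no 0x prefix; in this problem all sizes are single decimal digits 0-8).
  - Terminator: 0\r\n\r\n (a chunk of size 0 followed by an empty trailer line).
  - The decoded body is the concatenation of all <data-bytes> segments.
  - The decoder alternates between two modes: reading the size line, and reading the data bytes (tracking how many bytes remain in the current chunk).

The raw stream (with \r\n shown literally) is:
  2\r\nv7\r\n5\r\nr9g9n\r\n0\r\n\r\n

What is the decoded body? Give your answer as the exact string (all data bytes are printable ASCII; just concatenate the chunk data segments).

Chunk 1: stream[0..1]='2' size=0x2=2, data at stream[3..5]='v7' -> body[0..2], body so far='v7'
Chunk 2: stream[7..8]='5' size=0x5=5, data at stream[10..15]='r9g9n' -> body[2..7], body so far='v7r9g9n'
Chunk 3: stream[17..18]='0' size=0 (terminator). Final body='v7r9g9n' (7 bytes)

Answer: v7r9g9n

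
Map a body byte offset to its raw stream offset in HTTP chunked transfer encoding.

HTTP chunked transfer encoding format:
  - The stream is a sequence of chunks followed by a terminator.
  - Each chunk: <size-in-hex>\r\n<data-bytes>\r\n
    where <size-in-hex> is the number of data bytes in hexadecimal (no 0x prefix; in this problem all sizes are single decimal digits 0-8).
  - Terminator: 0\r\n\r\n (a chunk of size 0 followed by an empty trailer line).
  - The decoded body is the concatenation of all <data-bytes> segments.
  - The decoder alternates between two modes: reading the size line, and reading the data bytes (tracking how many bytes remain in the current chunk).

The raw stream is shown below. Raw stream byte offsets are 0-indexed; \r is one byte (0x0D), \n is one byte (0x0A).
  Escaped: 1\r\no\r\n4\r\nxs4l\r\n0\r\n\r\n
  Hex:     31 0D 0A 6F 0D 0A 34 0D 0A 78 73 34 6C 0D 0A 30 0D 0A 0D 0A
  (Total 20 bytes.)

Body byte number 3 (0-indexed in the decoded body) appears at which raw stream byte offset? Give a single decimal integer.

Chunk 1: stream[0..1]='1' size=0x1=1, data at stream[3..4]='o' -> body[0..1], body so far='o'
Chunk 2: stream[6..7]='4' size=0x4=4, data at stream[9..13]='xs4l' -> body[1..5], body so far='oxs4l'
Chunk 3: stream[15..16]='0' size=0 (terminator). Final body='oxs4l' (5 bytes)
Body byte 3 at stream offset 11

Answer: 11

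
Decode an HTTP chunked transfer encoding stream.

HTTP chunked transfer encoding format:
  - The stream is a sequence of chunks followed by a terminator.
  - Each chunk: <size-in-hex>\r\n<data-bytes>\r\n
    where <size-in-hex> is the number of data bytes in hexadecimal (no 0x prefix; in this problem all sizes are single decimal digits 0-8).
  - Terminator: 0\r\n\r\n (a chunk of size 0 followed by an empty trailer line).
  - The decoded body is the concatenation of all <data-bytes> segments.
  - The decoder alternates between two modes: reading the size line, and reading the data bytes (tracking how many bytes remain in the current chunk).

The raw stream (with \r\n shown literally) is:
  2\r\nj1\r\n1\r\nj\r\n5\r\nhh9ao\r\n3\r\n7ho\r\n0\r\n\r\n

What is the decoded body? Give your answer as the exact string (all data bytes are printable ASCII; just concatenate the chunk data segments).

Chunk 1: stream[0..1]='2' size=0x2=2, data at stream[3..5]='j1' -> body[0..2], body so far='j1'
Chunk 2: stream[7..8]='1' size=0x1=1, data at stream[10..11]='j' -> body[2..3], body so far='j1j'
Chunk 3: stream[13..14]='5' size=0x5=5, data at stream[16..21]='hh9ao' -> body[3..8], body so far='j1jhh9ao'
Chunk 4: stream[23..24]='3' size=0x3=3, data at stream[26..29]='7ho' -> body[8..11], body so far='j1jhh9ao7ho'
Chunk 5: stream[31..32]='0' size=0 (terminator). Final body='j1jhh9ao7ho' (11 bytes)

Answer: j1jhh9ao7ho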